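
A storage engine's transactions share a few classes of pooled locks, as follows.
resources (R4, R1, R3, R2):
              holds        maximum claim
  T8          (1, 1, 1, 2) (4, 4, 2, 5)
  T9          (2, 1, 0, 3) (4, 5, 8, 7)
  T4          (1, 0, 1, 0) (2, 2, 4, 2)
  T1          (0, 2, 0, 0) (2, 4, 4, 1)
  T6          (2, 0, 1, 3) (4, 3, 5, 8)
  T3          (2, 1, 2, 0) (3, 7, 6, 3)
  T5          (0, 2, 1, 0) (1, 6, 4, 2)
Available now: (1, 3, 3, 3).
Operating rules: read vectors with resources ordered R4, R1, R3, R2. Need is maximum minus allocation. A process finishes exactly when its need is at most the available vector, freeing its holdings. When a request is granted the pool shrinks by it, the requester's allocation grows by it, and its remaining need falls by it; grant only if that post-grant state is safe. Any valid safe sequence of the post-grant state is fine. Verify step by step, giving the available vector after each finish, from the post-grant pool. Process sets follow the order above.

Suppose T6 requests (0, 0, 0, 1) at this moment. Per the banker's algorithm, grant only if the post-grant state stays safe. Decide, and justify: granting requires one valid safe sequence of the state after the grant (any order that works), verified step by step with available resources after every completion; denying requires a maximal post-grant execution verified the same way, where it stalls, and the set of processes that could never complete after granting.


DENY — the pretend-granted state is unsafe.
Key observation: even finishing T4, T1, T5 leaves just (2, 7, 5, 2) free — too little R2 for any of the remaining processes.
After a pretend grant, a maximal execution: T4, T1, T5 — then nothing else fits. Step-by-step check:
  pool = (1, 3, 3, 2)
  run T4 (needs (1, 2, 3, 2), free (1, 3, 3, 2)); after release of (1, 0, 1, 0) the pool is (2, 3, 4, 2)
  run T1 (needs (2, 2, 4, 1), free (2, 3, 4, 2)); after release of (0, 2, 0, 0) the pool is (2, 5, 4, 2)
  run T5 (needs (1, 4, 3, 2), free (2, 5, 4, 2)); after release of (0, 2, 1, 0) the pool is (2, 7, 5, 2)
  T8 cannot run: need (3, 3, 1, 3) vs free (2, 7, 5, 2) (insufficient R4 and R2)
  T9 cannot run: need (2, 4, 8, 4) vs free (2, 7, 5, 2) (insufficient R3 and R2)
  T6 cannot run: need (2, 3, 4, 4) vs free (2, 7, 5, 2) (insufficient R2)
  T3 cannot run: need (1, 6, 4, 3) vs free (2, 7, 5, 2) (insufficient R2)
Post-grant, the permanently blocked set is T8, T9, T6 and T3.


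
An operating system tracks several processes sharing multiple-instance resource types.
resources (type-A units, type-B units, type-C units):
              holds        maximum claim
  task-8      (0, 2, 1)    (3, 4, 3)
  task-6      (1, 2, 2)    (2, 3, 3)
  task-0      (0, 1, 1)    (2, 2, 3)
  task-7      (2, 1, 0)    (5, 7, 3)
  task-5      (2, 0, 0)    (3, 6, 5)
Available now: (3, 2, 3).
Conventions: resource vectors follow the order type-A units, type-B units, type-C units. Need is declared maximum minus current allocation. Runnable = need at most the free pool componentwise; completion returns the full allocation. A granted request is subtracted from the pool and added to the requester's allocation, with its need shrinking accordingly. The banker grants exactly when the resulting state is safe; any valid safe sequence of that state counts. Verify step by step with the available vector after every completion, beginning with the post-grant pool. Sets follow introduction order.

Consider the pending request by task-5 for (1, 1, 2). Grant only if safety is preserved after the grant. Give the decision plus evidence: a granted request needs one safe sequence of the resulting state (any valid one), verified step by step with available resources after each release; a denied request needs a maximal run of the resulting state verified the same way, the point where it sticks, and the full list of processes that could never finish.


GRANT: granting preserves safety; a valid post-grant sequence is task-6, task-8, task-5, task-0, task-7.
Key observation: the grant leaves (2, 1, 1) free — enough for task-6, whose release restarts the cascade.
Verifying the post-grant state step by step:
  pool = (2, 1, 1)
  task-6: need (1, 1, 1) fits (2, 1, 1); releases (1, 2, 2), pool now (3, 3, 3)
  task-8: need (3, 2, 2) fits (3, 3, 3); releases (0, 2, 1), pool now (3, 5, 4)
  task-5: need (0, 5, 3) fits (3, 5, 4); releases (3, 1, 2), pool now (6, 6, 6)
  task-0: need (2, 1, 2) fits (6, 6, 6); releases (0, 1, 1), pool now (6, 7, 7)
  task-7: need (3, 6, 3) fits (6, 7, 7); releases (2, 1, 0), pool now (8, 8, 7)


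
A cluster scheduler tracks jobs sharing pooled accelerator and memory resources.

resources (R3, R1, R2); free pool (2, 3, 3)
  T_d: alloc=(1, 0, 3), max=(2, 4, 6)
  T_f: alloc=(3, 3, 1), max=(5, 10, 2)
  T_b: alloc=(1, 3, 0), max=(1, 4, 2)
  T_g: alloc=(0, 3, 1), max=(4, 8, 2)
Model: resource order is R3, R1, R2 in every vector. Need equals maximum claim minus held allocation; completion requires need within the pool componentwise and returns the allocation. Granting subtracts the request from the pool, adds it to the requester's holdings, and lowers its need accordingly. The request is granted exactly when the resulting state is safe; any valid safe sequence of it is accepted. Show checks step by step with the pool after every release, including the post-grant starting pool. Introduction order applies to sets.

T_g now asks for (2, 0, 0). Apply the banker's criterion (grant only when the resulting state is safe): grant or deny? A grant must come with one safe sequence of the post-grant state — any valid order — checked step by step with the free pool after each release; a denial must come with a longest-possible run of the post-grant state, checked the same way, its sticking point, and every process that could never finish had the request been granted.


GRANT: granting preserves safety; a valid post-grant sequence is T_b, T_d, T_g, T_f.
Key observation: the grant leaves (0, 3, 3) free — enough for T_b, whose release restarts the cascade.
Verifying the post-grant state step by step:
  pool = (0, 3, 3)
  T_b: need (0, 1, 2) fits (0, 3, 3); releases (1, 3, 0), pool now (1, 6, 3)
  T_d: need (1, 4, 3) fits (1, 6, 3); releases (1, 0, 3), pool now (2, 6, 6)
  T_g: need (2, 5, 1) fits (2, 6, 6); releases (2, 3, 1), pool now (4, 9, 7)
  T_f: need (2, 7, 1) fits (4, 9, 7); releases (3, 3, 1), pool now (7, 12, 8)


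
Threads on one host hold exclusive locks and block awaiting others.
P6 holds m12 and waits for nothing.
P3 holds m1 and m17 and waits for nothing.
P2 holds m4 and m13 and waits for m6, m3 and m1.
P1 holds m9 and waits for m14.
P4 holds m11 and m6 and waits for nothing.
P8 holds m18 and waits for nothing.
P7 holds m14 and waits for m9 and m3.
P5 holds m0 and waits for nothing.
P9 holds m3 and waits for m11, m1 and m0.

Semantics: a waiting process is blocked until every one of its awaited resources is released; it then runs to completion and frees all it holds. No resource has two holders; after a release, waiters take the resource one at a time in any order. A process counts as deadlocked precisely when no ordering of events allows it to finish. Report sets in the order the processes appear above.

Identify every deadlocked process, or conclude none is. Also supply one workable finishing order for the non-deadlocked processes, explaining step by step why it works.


Deadlocked: P1 and P7.
Key observation: P1 -> P7 -> P1 is a circular wait — nothing in it can go first; no other process is dragged down with it.
A valid finishing order for the others: P4, P3, P5, P9, P8, P2, P6.
Step-by-step check:
  P4: no waits; runs immediately, freeing m11 and m6
  P3: no waits; runs immediately, freeing m1 and m17
  P5: no waits; runs immediately, freeing m0
  run P9 (all its waits — m11, m1 and m0 — are resolved); releases m3
  P8: no waits; runs immediately, freeing m18
  run P2 (all its waits — m6, m3 and m1 — are resolved); releases m4 and m13
  P6: no waits; runs immediately, freeing m12


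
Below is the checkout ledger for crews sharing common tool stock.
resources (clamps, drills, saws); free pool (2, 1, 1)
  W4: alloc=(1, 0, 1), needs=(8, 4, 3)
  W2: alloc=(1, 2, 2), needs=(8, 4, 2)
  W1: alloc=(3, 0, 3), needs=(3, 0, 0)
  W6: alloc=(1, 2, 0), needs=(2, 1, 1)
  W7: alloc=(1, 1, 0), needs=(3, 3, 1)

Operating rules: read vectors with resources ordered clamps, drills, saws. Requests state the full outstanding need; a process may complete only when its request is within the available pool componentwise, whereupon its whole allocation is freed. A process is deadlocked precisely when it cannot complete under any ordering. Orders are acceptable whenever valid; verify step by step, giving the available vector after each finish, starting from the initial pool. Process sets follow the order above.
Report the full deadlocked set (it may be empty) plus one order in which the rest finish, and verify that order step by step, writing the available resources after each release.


Deadlocked set: W4 and W2.
Key observation: W6, W1, W7 can finish, but then (7, 4, 4) is all there is, and the blocked group's clamps demands exceed it.
The rest can finish in the order W6, W1, W7. Walking it through:
  pool = (2, 1, 1)
  W6: need (2, 1, 1) fits (2, 1, 1); releases (1, 2, 0), pool now (3, 3, 1)
  W1: need (3, 0, 0) fits (3, 3, 1); releases (3, 0, 3), pool now (6, 3, 4)
  W7: need (3, 3, 1) fits (6, 3, 4); releases (1, 1, 0), pool now (7, 4, 4)
None of the blocked processes ever fits:
  blocked: W4 wants (8, 4, 3), pool (7, 4, 4) — not enough clamps
  blocked: W2 wants (8, 4, 2), pool (7, 4, 4) — not enough clamps


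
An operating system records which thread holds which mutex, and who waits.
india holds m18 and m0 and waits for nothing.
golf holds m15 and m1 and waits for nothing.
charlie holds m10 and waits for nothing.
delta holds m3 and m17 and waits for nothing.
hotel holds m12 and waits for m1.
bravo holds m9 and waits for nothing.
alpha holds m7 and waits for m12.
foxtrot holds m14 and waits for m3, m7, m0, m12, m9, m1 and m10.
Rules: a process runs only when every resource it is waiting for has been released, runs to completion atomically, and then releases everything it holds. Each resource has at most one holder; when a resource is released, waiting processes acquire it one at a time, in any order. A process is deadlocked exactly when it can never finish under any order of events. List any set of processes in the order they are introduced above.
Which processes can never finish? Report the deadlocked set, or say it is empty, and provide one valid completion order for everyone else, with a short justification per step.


Nothing here is deadlocked.
Key observation: the wait relation is loop-free; peeling off processes with no waits unwinds the whole state.
One completion order for the rest: golf, hotel, india, alpha, charlie, bravo, delta, foxtrot.
Check, step by step:
  golf: no waits; runs immediately, freeing m15 and m1
  hotel waits on m1 — all released -> runs and releases m12
  india: no waits; runs immediately, freeing m18 and m0
  alpha waits on m12 — all released -> runs and releases m7
  charlie: no waits; runs immediately, freeing m10
  bravo: no waits; runs immediately, freeing m9
  delta: no waits; runs immediately, freeing m3 and m17
  foxtrot waits on m3, m7, m0, m12, m9, m1 and m10 — all released -> runs and releases m14


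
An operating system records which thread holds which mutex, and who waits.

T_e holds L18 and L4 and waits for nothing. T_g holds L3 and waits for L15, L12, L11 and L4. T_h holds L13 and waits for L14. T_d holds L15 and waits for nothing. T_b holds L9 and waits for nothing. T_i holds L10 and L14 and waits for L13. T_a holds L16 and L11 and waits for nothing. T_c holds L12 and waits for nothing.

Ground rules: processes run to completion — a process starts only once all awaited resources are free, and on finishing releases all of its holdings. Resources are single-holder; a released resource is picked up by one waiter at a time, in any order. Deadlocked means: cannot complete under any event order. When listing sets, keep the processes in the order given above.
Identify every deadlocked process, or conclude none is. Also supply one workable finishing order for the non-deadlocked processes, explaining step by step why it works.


Deadlocked set: T_h and T_i.
Key observation: the knot is the closed ring of waits T_h -> T_i -> T_h; no other process is dragged down with it.
The rest can finish in the order T_c, T_e, T_a, T_d, T_g, T_b.
Step-by-step check:
  run T_c (it waits on nothing); releases L12
  run T_e (it waits on nothing); releases L18 and L4
  run T_a (it waits on nothing); releases L16 and L11
  run T_d (it waits on nothing); releases L15
  T_g waits on L15, L12, L11 and L4 — all released -> runs and releases L3
  run T_b (it waits on nothing); releases L9


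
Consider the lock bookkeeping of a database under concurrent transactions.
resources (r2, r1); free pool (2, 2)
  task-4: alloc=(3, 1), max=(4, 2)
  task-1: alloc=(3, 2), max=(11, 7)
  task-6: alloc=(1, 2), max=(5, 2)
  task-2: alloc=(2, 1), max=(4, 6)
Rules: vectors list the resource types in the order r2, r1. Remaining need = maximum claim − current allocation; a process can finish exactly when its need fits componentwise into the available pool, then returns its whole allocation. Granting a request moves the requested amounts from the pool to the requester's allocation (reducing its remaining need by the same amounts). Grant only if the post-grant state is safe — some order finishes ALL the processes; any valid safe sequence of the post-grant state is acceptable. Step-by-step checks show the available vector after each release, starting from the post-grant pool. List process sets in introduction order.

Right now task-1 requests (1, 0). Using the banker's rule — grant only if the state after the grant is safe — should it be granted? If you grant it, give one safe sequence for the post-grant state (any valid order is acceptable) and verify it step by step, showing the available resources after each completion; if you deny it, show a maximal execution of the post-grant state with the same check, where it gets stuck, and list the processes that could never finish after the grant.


GRANT: granting preserves safety; a valid post-grant sequence is task-4, task-6, task-2, task-1.
Key observation: the transfer keeps a workable pool ((1, 2)); task-4 starts the safe sequence.
Step-by-step check of the post-grant state:
  pool = (1, 2)
  task-4 needs (1, 1) <= (1, 2) -> finishes; pool += (3, 1) = (4, 3)
  task-6 needs (4, 0) <= (4, 3) -> finishes; pool += (1, 2) = (5, 5)
  task-2 needs (2, 5) <= (5, 5) -> finishes; pool += (2, 1) = (7, 6)
  task-1 needs (7, 5) <= (7, 6) -> finishes; pool += (4, 2) = (11, 8)


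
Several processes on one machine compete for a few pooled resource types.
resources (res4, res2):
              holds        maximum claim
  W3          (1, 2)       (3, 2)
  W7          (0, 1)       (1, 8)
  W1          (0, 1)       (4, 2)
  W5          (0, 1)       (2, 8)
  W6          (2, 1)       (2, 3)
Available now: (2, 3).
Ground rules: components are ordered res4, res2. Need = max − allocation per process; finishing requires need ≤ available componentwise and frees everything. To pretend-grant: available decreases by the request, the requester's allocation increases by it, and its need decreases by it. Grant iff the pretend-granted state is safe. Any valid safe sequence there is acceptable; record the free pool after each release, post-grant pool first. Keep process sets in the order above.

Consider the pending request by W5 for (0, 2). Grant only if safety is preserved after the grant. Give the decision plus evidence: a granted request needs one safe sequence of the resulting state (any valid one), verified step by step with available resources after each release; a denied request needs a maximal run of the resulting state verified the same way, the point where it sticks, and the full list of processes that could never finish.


GRANT. The post-grant state is safe; one safe sequence: W3, W6, W1, W5, W7.
Key observation: with (2, 1) left after the transfer, W3 can run at once — the state stays safe.
Check on the post-grant state, step by step:
  pool = (2, 1)
  run W3 (needs (2, 0), free (2, 1)); after release of (1, 2) the pool is (3, 3)
  run W6 (needs (0, 2), free (3, 3)); after release of (2, 1) the pool is (5, 4)
  run W1 (needs (4, 1), free (5, 4)); after release of (0, 1) the pool is (5, 5)
  run W5 (needs (2, 5), free (5, 5)); after release of (0, 3) the pool is (5, 8)
  run W7 (needs (1, 7), free (5, 8)); after release of (0, 1) the pool is (5, 9)


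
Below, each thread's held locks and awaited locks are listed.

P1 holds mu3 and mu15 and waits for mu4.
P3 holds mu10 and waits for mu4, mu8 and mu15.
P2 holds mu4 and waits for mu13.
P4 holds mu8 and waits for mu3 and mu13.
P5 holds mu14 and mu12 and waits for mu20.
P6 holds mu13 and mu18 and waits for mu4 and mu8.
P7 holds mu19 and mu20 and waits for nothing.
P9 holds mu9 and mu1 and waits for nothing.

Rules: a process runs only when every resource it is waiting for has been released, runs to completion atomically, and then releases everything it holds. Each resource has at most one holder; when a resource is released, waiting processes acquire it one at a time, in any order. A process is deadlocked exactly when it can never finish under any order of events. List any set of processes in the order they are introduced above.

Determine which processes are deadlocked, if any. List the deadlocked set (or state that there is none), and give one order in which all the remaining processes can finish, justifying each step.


Deadlocked: P1, P3, P2, P4 and P6.
Key observation: nobody on the ring P2 -> P6 -> P2 can start until another member finishes, which never happens; P1 and P4 are caught in further circular waits and P3 waits into the deadlock from upstream.
One completion order for the rest: P9, P7, P5.
Step-by-step check:
  run P9 (it waits on nothing); releases mu9 and mu1
  run P7 (it waits on nothing); releases mu19 and mu20
  P5 waits on mu20 — all released -> runs and releases mu14 and mu12


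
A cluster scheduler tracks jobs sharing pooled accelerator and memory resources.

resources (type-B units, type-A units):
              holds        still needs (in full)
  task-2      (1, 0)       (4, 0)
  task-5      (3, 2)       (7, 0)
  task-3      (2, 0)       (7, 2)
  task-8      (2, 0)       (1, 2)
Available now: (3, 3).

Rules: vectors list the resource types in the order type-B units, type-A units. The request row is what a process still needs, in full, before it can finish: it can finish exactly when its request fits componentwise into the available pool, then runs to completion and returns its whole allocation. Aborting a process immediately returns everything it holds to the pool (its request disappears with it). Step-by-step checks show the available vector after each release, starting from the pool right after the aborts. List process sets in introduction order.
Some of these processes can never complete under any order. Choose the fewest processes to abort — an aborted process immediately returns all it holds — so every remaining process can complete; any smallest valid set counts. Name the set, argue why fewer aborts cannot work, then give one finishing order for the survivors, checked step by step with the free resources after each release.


Minimum abort set: task-3.
Key observation: the deadlocked task-5 becomes finishable only because task-3 released (2, 0); it completes at step 3 below.
Why nothing smaller works: aborting no one leaves the state deadlocked as given.
The survivors complete as task-2, task-8, task-5. Step-by-step check (starting from the post-abort pool):
  pool = (5, 3)
  task-2 needs (4, 0) <= (5, 3) -> finishes; pool += (1, 0) = (6, 3)
  task-8 needs (1, 2) <= (6, 3) -> finishes; pool += (2, 0) = (8, 3)
  task-5 needs (7, 0) <= (8, 3) -> finishes; pool += (3, 2) = (11, 5)


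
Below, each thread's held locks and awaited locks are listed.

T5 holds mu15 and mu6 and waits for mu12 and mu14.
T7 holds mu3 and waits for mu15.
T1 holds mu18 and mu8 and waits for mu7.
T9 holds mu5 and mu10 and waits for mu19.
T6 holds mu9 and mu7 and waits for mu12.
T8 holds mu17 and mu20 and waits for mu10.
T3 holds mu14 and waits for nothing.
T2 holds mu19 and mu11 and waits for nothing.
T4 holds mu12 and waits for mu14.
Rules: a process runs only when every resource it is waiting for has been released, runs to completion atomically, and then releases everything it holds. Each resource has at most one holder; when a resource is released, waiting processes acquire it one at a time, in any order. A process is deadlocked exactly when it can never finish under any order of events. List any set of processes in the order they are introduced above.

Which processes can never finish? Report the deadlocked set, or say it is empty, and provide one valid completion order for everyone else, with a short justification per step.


No process is deadlocked.
Key observation: every chain of waits terminates; starting from the processes that wait on nothing, all the rest unlock in turn.
The rest can finish in the order T3, T4, T6, T2, T5, T9, T7, T1, T8.
Step-by-step check:
  T3 waits on nothing -> runs at once and releases mu14
  run T4 (all its waits — mu14 — are resolved); releases mu12
  run T6 (all its waits — mu12 — are resolved); releases mu9 and mu7
  T2 waits on nothing -> runs at once and releases mu19 and mu11
  run T5 (all its waits — mu12 and mu14 — are resolved); releases mu15 and mu6
  run T9 (all its waits — mu19 — are resolved); releases mu5 and mu10
  run T7 (all its waits — mu15 — are resolved); releases mu3
  run T1 (all its waits — mu7 — are resolved); releases mu18 and mu8
  run T8 (all its waits — mu10 — are resolved); releases mu17 and mu20


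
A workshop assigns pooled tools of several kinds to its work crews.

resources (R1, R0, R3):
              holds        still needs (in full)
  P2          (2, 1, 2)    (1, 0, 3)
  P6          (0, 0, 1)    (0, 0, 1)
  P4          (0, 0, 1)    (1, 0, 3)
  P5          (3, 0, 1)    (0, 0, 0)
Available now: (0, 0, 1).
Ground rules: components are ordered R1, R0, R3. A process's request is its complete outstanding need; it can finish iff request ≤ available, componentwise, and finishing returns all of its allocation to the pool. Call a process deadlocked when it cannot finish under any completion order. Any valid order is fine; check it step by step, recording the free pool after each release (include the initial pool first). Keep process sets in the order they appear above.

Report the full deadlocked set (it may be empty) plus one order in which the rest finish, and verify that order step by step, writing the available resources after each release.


The deadlocked set is empty.
Key observation: starting with P6, each completion frees enough for the next — no one is permanently blocked.
A valid finishing order for the others: P6, P5, P2, P4. Check, step by step:
  pool = (0, 0, 1)
  run P6 (needs (0, 0, 1), free (0, 0, 1)); after release of (0, 0, 1) the pool is (0, 0, 2)
  run P5 (needs (0, 0, 0), free (0, 0, 2)); after release of (3, 0, 1) the pool is (3, 0, 3)
  run P2 (needs (1, 0, 3), free (3, 0, 3)); after release of (2, 1, 2) the pool is (5, 1, 5)
  run P4 (needs (1, 0, 3), free (5, 1, 5)); after release of (0, 0, 1) the pool is (5, 1, 6)


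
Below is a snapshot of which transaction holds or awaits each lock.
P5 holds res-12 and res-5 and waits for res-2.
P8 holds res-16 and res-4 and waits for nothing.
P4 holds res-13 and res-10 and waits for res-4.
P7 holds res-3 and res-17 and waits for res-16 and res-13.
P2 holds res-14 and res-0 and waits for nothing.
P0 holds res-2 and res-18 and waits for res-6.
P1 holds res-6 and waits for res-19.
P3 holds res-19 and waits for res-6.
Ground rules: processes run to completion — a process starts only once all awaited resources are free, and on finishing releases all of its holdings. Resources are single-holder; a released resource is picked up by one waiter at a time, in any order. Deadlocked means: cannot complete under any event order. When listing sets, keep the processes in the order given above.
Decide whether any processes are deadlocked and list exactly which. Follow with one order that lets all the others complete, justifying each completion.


The deadlocked set is P5, P0, P1 and P3.
Key observation: the wait chain closes on itself along P1 -> P3 -> P1; P5 and P0 wait into the deadlock from upstream.
One completion order for the rest: P2, P8, P4, P7.
Verifying each step:
  P2: no waits; runs immediately, freeing res-14 and res-0
  P8: no waits; runs immediately, freeing res-16 and res-4
  P4 waits on res-4 — all released -> runs and releases res-13 and res-10
  P7 waits on res-16 and res-13 — all released -> runs and releases res-3 and res-17


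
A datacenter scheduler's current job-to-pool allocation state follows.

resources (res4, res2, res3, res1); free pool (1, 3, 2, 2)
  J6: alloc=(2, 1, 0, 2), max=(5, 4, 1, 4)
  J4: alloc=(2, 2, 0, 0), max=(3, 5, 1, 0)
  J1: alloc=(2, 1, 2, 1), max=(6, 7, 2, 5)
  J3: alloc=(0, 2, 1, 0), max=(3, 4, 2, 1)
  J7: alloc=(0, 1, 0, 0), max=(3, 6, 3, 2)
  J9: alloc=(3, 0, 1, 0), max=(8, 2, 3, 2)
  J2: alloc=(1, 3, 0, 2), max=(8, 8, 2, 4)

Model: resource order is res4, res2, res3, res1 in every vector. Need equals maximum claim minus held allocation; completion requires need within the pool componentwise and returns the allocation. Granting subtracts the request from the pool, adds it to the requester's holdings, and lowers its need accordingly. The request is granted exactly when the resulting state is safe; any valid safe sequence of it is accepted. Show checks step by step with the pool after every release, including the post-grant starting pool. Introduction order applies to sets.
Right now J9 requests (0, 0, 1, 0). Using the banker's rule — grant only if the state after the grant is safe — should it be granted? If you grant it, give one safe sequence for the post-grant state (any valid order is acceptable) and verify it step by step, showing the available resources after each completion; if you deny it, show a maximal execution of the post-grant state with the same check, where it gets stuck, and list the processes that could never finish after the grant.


GRANT: granting preserves safety; a valid post-grant sequence is J4, J6, J3, J9, J1, J2, J7.
Key observation: (1, 3, 1, 2) free after granting still covers J4 first, and each release covers the next.
Step-by-step check of the post-grant state:
  pool = (1, 3, 1, 2)
  J4 needs (1, 3, 1, 0) <= (1, 3, 1, 2) -> finishes; pool += (2, 2, 0, 0) = (3, 5, 1, 2)
  J6 needs (3, 3, 1, 2) <= (3, 5, 1, 2) -> finishes; pool += (2, 1, 0, 2) = (5, 6, 1, 4)
  J3 needs (3, 2, 1, 1) <= (5, 6, 1, 4) -> finishes; pool += (0, 2, 1, 0) = (5, 8, 2, 4)
  J9 needs (5, 2, 1, 2) <= (5, 8, 2, 4) -> finishes; pool += (3, 0, 2, 0) = (8, 8, 4, 4)
  J1 needs (4, 6, 0, 4) <= (8, 8, 4, 4) -> finishes; pool += (2, 1, 2, 1) = (10, 9, 6, 5)
  J2 needs (7, 5, 2, 2) <= (10, 9, 6, 5) -> finishes; pool += (1, 3, 0, 2) = (11, 12, 6, 7)
  J7 needs (3, 5, 3, 2) <= (11, 12, 6, 7) -> finishes; pool += (0, 1, 0, 0) = (11, 13, 6, 7)


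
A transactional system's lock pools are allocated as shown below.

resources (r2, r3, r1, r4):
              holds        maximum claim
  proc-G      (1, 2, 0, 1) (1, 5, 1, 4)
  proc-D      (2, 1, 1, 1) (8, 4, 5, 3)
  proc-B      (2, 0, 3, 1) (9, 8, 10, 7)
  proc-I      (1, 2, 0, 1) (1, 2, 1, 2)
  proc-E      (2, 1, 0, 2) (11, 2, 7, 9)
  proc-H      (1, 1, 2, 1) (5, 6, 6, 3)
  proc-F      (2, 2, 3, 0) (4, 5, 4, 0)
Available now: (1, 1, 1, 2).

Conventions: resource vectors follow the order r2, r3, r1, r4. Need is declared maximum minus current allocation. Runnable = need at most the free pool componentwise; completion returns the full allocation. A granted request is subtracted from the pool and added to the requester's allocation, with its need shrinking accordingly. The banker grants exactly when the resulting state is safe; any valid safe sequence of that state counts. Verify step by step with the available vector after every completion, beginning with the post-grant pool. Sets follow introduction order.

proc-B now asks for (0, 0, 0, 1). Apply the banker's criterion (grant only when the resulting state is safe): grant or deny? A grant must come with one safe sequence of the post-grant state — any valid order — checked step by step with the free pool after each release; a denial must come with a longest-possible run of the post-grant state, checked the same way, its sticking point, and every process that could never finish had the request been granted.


GRANT — the state after the grant stays safe, e.g. via proc-I, proc-F, proc-H, proc-G, proc-D, proc-B, proc-E.
Key observation: after the grant the pool drops to (1, 1, 1, 1), which still lets proc-I finish first and unwind the rest.
Check on the post-grant state, step by step:
  pool = (1, 1, 1, 1)
  proc-I: need (0, 0, 1, 1) fits (1, 1, 1, 1); releases (1, 2, 0, 1), pool now (2, 3, 1, 2)
  proc-F: need (2, 3, 1, 0) fits (2, 3, 1, 2); releases (2, 2, 3, 0), pool now (4, 5, 4, 2)
  proc-H: need (4, 5, 4, 2) fits (4, 5, 4, 2); releases (1, 1, 2, 1), pool now (5, 6, 6, 3)
  proc-G: need (0, 3, 1, 3) fits (5, 6, 6, 3); releases (1, 2, 0, 1), pool now (6, 8, 6, 4)
  proc-D: need (6, 3, 4, 2) fits (6, 8, 6, 4); releases (2, 1, 1, 1), pool now (8, 9, 7, 5)
  proc-B: need (7, 8, 7, 5) fits (8, 9, 7, 5); releases (2, 0, 3, 2), pool now (10, 9, 10, 7)
  proc-E: need (9, 1, 7, 7) fits (10, 9, 10, 7); releases (2, 1, 0, 2), pool now (12, 10, 10, 9)


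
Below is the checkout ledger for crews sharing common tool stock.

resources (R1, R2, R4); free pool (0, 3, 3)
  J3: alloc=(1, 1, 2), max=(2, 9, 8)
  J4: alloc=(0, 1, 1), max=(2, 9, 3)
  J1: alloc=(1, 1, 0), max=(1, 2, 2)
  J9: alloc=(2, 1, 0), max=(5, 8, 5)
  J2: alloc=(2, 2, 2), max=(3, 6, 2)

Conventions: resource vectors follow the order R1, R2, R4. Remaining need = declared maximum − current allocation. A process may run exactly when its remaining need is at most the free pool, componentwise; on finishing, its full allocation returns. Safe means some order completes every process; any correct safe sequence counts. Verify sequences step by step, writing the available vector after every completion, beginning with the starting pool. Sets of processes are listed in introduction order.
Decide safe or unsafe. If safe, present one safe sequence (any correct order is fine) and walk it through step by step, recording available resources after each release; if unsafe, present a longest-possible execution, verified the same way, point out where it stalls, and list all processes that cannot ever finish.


The state is UNSAFE.
Key observation: the wall is R2: completing J1, J2 brings the pool only to (3, 6, 5), and all the rest need more.
A maximal execution: J1, J2 — then nothing else fits. Verifying each step:
  pool = (0, 3, 3)
  run J1 (needs (0, 1, 2), free (0, 3, 3)); after release of (1, 1, 0) the pool is (1, 4, 3)
  run J2 (needs (1, 4, 0), free (1, 4, 3)); after release of (2, 2, 2) the pool is (3, 6, 5)
  J3 cannot run: need (1, 8, 6) vs free (3, 6, 5) (insufficient R2 and R4)
  J4 cannot run: need (2, 8, 2) vs free (3, 6, 5) (insufficient R2)
  J9 cannot run: need (3, 7, 5) vs free (3, 6, 5) (insufficient R2)
Processes that can never finish: J3, J4 and J9.


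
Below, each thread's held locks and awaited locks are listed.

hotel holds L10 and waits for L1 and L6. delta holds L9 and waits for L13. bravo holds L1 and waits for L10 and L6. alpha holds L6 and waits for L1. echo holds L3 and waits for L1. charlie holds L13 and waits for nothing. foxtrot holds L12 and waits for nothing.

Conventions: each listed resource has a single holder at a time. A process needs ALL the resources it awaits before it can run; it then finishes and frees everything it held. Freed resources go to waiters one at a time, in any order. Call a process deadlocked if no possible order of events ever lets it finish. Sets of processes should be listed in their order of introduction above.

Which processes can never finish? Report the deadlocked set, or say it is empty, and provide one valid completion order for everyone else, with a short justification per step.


Deadlocked: hotel, bravo, alpha and echo.
Key observation: hotel -> bravo -> hotel is a circular wait — nothing in it can go first; alpha is caught in further circular waits and echo waits into the deadlock from upstream.
One completion order for the rest: charlie, delta, foxtrot.
Step-by-step check:
  run charlie (it waits on nothing); releases L13
  delta waits on L13 — all released -> runs and releases L9
  run foxtrot (it waits on nothing); releases L12


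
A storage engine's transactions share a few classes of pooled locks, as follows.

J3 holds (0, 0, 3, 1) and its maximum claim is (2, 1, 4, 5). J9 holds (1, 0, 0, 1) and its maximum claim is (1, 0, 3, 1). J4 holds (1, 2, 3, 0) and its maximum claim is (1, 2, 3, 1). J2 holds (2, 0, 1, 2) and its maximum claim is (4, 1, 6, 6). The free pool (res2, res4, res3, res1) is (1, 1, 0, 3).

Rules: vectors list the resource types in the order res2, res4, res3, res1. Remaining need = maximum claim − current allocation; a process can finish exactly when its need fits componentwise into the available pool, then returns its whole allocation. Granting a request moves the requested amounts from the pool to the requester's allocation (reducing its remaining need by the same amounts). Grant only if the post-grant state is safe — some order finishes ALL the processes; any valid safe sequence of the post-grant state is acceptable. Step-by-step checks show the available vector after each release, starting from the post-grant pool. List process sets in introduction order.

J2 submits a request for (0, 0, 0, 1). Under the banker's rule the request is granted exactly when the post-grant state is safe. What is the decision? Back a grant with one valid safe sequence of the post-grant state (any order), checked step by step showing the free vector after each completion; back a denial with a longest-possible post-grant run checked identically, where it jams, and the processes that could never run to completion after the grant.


DENY: after the grant no complete ordering would exist.
Key observation: after J4, J9 the pool peaks at (3, 3, 3, 3), and each blocked process is short somewhere: J3 on res1; J2 on res3.
After a pretend grant, a maximal execution: J4, J9 — then nothing else fits. Walking it through:
  pool = (1, 1, 0, 2)
  J4: need (0, 0, 0, 1) fits (1, 1, 0, 2); releases (1, 2, 3, 0), pool now (2, 3, 3, 2)
  J9: need (0, 0, 3, 0) fits (2, 3, 3, 2); releases (1, 0, 0, 1), pool now (3, 3, 3, 3)
  J3 still needs (2, 1, 1, 4) but only (3, 3, 3, 3) is free — short on res1
  J2 still needs (2, 1, 5, 3) but only (3, 3, 3, 3) is free — short on res3
Had the request been granted, J3 and J2 could never finish.


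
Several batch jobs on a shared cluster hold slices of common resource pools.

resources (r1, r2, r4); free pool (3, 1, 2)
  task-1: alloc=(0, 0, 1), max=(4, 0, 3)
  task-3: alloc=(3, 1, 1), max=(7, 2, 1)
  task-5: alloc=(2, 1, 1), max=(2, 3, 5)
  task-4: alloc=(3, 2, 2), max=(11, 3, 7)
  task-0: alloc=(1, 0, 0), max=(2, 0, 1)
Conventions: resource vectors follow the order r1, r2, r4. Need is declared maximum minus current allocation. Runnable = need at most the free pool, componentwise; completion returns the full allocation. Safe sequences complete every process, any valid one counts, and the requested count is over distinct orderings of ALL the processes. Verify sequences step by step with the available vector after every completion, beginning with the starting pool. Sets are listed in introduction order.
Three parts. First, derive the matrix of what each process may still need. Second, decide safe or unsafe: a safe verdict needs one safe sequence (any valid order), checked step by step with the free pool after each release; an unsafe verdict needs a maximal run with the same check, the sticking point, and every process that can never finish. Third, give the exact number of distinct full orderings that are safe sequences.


(1) Remaining need (order r1, r2, r4):
  task-1: (4, 0, 2)
  task-3: (4, 1, 0)
  task-5: (0, 2, 4)
  task-4: (8, 1, 5)
  task-0: (1, 0, 1)
(2) The state is SAFE; one workable sequence: task-0, task-1, task-3, task-5, task-4.
Key observation: reading the order forward, task-1 is the first process whose need (4, 0, 2) meets the free pool (4, 1, 2) exactly on a resource it requests.
Check, step by step:
  pool = (3, 1, 2)
  task-0 needs (1, 0, 1) <= (3, 1, 2) -> finishes; pool += (1, 0, 0) = (4, 1, 2)
  task-1 needs (4, 0, 2) <= (4, 1, 2) -> finishes; pool += (0, 0, 1) = (4, 1, 3)
  task-3 needs (4, 1, 0) <= (4, 1, 3) -> finishes; pool += (3, 1, 1) = (7, 2, 4)
  task-5 needs (0, 2, 4) <= (7, 2, 4) -> finishes; pool += (2, 1, 1) = (9, 3, 5)
  task-4 needs (8, 1, 5) <= (9, 3, 5) -> finishes; pool += (3, 2, 2) = (12, 5, 7)
(3) The exact count: 2 of the possible complete orderings are safe sequences.


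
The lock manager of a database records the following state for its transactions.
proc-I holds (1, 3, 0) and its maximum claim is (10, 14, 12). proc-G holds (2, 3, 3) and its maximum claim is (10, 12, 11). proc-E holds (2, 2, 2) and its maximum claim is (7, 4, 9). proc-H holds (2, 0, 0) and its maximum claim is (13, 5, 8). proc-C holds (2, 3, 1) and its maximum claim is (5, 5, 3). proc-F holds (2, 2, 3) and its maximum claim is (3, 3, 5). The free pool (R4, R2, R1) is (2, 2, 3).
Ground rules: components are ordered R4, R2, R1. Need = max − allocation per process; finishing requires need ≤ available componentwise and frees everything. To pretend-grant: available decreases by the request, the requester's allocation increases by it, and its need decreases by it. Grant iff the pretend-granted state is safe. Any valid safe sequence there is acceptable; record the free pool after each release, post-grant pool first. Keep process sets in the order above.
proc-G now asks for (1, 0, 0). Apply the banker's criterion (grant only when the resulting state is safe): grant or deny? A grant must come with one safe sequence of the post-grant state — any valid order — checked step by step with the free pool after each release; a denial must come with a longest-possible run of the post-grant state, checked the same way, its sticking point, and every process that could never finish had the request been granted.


GRANT: granting preserves safety; a valid post-grant sequence is proc-F, proc-C, proc-E, proc-G, proc-I, proc-H.
Key observation: the grant leaves (1, 2, 3) free — enough for proc-F, whose release restarts the cascade.
Check on the post-grant state, step by step:
  pool = (1, 2, 3)
  proc-F: need (1, 1, 2) fits (1, 2, 3); releases (2, 2, 3), pool now (3, 4, 6)
  proc-C: need (3, 2, 2) fits (3, 4, 6); releases (2, 3, 1), pool now (5, 7, 7)
  proc-E: need (5, 2, 7) fits (5, 7, 7); releases (2, 2, 2), pool now (7, 9, 9)
  proc-G: need (7, 9, 8) fits (7, 9, 9); releases (3, 3, 3), pool now (10, 12, 12)
  proc-I: need (9, 11, 12) fits (10, 12, 12); releases (1, 3, 0), pool now (11, 15, 12)
  proc-H: need (11, 5, 8) fits (11, 15, 12); releases (2, 0, 0), pool now (13, 15, 12)


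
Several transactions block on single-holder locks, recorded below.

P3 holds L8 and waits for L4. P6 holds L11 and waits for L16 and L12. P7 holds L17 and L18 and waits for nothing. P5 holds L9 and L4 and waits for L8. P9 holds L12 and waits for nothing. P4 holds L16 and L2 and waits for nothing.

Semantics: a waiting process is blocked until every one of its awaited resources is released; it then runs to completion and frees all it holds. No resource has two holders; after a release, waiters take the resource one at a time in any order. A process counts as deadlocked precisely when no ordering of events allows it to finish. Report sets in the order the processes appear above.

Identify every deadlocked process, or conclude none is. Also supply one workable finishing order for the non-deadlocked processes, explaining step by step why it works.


Deadlocked set: P3 and P5.
Key observation: the cycle P3 -> P5 -> P3 can never break — each member waits on the next; no other process is dragged down with it.
The rest can finish in the order P4, P9, P7, P6.
Walking it through:
  P4 waits on nothing -> runs at once and releases L16 and L2
  P9 waits on nothing -> runs at once and releases L12
  P7 waits on nothing -> runs at once and releases L17 and L18
  run P6 (all its waits — L16 and L12 — are resolved); releases L11
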